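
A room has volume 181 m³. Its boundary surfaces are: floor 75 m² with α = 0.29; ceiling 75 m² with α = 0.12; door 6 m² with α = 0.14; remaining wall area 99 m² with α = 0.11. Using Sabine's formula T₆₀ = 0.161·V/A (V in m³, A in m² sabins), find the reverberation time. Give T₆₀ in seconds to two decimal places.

Total absorption A = 75·0.29 + 75·0.12 + 6·0.14 + 99·0.11 = 42.48 m² sabins.
T₆₀ = 0.161 × 181 / 42.48 = 0.686 s.

0.69 s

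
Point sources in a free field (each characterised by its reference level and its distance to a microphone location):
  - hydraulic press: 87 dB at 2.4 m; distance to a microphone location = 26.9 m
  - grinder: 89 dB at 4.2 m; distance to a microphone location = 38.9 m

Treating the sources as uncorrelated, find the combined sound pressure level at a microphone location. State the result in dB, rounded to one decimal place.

Propagate each source to the receiver with L = L_ref − 20·log₁₀(r/r_ref), then add intensities.
hydraulic press: 87 − 20·log₁₀(26.9/2.4) = 87 − 20.99 = 66.01 dB.
grinder: 89 − 20·log₁₀(38.9/4.2) = 89 − 19.33 = 69.67 dB.
Σ 10^(L/10) = 1.325e+07 → L_total = 10·log₁₀(1.325e+07) = 71.22 dB.

71.2 dB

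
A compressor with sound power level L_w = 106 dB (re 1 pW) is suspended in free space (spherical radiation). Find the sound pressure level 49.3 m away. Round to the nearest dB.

Free-field spherical radiation: L_p = L_w − 10·log₁₀(4π·r²), r = 49.3 m.
4π·r² = 3.054e+04 m², 10·log₁₀ of that is 44.849 dB.
L_p = 106 − 44.849 = 61.15 dB.

61 dB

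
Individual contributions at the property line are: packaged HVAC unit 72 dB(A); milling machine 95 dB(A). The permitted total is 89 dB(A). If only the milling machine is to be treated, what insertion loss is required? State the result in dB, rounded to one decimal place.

Everything except the milling machine sums to 10^(72/10) = 1.585e+07 in linear terms, 72.00 dB(A).
The limit corresponds to 10^(89/10) = 7.943e+08; subtracting the fixed part leaves 7.785e+08 for the milling machine, i.e. 88.91 dB(A).
Required insertion loss = 95 − 88.91 = 6.09 dB.

6.1 dB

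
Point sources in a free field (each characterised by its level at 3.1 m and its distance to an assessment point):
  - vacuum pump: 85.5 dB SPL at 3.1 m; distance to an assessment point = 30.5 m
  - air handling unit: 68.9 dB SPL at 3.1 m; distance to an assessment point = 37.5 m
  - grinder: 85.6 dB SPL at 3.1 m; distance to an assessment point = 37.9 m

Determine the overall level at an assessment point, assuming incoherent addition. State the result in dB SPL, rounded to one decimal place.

Propagate each source to the receiver with L = L_ref − 20·log₁₀(r/r_ref), then add intensities.
vacuum pump: 85.5 − 20·log₁₀(30.5/3.1) = 85.5 − 19.86 = 65.64 dB SPL.
air handling unit: 68.9 − 20·log₁₀(37.5/3.1) = 68.9 − 21.65 = 47.25 dB SPL.
grinder: 85.6 − 20·log₁₀(37.9/3.1) = 85.6 − 21.75 = 63.85 dB SPL.
Σ 10^(L/10) = 6.148e+06 → L_total = 10·log₁₀(6.148e+06) = 67.89 dB SPL.

67.9 dB SPL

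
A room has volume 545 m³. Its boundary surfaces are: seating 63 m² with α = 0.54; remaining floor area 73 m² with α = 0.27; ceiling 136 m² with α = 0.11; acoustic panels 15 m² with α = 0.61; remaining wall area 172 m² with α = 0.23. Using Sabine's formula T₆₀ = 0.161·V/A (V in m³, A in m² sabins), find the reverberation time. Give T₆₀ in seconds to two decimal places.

0.75 s

Total absorption A = 63·0.54 + 73·0.27 + 136·0.11 + 15·0.61 + 172·0.23 = 117.40 m² sabins.
T₆₀ = 0.161·V/A = 0.161·545/117.40 = 0.747 s.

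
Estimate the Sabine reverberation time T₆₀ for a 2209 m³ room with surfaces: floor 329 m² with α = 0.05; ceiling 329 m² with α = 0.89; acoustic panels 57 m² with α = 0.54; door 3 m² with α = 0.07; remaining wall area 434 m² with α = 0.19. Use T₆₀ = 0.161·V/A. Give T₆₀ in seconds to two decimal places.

0.84 s

Total absorption A = 329·0.05 + 329·0.89 + 57·0.54 + 3·0.07 + 434·0.19 = 422.71 m² sabins.
T₆₀ = 0.161 × 2209 / 422.71 = 0.841 s.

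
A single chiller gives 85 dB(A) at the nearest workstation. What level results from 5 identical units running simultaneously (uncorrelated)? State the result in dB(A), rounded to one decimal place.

L_total = L₁ + 10·log₁₀ N for N identical incoherent sources.
L_total = 85 + 10·log₁₀(5) = 85 + 6.990 = 91.99 dB(A).

92.0 dB(A)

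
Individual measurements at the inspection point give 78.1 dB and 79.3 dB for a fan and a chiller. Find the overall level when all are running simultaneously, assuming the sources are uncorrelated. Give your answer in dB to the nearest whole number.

82 dB

For uncorrelated sources the intensities add, so convert each level to linear form, sum, and take 10·log₁₀ of the total.
Σ 10^(L/10) = 10^(78.1/10) + 10^(79.3/10) = 1.497e+08.
L_total = 10·log₁₀(1.497e+08) = 81.75 dB.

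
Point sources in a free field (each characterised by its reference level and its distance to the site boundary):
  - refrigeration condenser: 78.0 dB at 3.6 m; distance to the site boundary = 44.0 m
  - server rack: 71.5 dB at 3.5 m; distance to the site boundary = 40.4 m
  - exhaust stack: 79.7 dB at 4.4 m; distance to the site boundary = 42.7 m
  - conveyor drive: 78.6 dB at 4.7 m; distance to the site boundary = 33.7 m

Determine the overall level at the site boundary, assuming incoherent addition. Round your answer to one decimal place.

Apply inverse-square spreading to bring every level to the receiver, then sum 10^(L/10).
refrigeration condenser: 78.0 − 20·log₁₀(44.0/3.6) = 78.0 − 21.74 = 56.26 dB.
server rack: 71.5 − 20·log₁₀(40.4/3.5) = 71.5 − 21.25 = 50.25 dB.
exhaust stack: 79.7 − 20·log₁₀(42.7/4.4) = 79.7 − 19.74 = 59.96 dB.
conveyor drive: 78.6 − 20·log₁₀(33.7/4.7) = 78.6 − 17.11 = 61.49 dB.
Σ 10^(L/10) = 2.928e+06 → L_total = 10·log₁₀(2.928e+06) = 64.67 dB.

64.7 dB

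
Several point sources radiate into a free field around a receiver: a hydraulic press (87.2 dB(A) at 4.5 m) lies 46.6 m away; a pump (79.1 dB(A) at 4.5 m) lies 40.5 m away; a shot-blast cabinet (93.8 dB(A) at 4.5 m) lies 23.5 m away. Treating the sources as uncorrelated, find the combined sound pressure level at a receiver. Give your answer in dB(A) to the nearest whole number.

80 dB(A)

Apply inverse-square spreading to bring every level to the receiver, then sum 10^(L/10).
hydraulic press: 87.2 − 20·log₁₀(46.6/4.5) = 87.2 − 20.30 = 66.90 dB(A).
pump: 79.1 − 20·log₁₀(40.5/4.5) = 79.1 − 19.08 = 60.02 dB(A).
shot-blast cabinet: 93.8 − 20·log₁₀(23.5/4.5) = 93.8 − 14.36 = 79.44 dB(A).
Σ 10^(L/10) = 9.386e+07 → L_total = 10·log₁₀(9.386e+07) = 79.72 dB(A).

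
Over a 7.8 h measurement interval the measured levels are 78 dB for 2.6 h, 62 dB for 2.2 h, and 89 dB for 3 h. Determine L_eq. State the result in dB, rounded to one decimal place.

85.1 dB

The energy average is taken in the linear domain: L_eq = 10·log₁₀[(Σ tᵢ·10^(Lᵢ/10))/T], T = 7.8 h.
Σ tᵢ·10^(Lᵢ/10) = 2.6·10^(78/10) + 2.2·10^(62/10) + 3·10^(89/10) = 2.551e+09.
L_eq = 10·log₁₀(2.551e+09/7.8) = 85.15 dB.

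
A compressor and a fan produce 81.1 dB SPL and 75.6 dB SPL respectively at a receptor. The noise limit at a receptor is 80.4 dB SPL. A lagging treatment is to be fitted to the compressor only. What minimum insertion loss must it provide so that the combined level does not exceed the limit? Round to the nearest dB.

2 dB

Everything except the compressor sums to 10^(75.6/10) = 3.631e+07 in linear terms, 75.60 dB SPL.
The limit corresponds to 10^(80.4/10) = 1.096e+08; subtracting the fixed part leaves 7.334e+07 for the compressor, i.e. 78.65 dB SPL.
So the compressor must be reduced from 81.1 to 78.65 dB SPL: IL = 2.45 dB.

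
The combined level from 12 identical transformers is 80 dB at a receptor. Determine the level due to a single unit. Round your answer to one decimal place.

69.2 dB

Dividing the total intensity by 12 lowers the level by 10·log₁₀ 12 = 10.792 dB: L₁ = 80 − 10.792.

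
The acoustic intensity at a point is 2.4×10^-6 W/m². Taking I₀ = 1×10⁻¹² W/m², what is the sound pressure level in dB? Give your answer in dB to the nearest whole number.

64 dB

Dividing by I₀ shifts the exponent by 12: I/I₀ = 2.4×10^6.
L = 10·(0.3802 + 6) = 63.80 dB.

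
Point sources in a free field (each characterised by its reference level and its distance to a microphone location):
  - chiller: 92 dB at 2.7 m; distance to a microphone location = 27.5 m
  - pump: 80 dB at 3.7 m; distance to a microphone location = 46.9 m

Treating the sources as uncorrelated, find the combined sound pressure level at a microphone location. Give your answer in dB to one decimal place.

72.0 dB

First find each source's level at the receiver (point-source: −20·log₁₀(r/r_ref)), then combine on an intensity basis.
chiller: 92 − 20·log₁₀(27.5/2.7) = 92 − 20.16 = 71.84 dB.
pump: 80 − 20·log₁₀(46.9/3.7) = 80 − 22.06 = 57.94 dB.
Σ 10^(L/10) = 1.590e+07 → L_total = 10·log₁₀(1.590e+07) = 72.01 dB.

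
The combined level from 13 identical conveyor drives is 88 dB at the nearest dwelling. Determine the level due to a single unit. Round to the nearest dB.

Dividing the total intensity by 13 lowers the level by 10·log₁₀ 13 = 11.139 dB: L₁ = 88 − 11.139.

77 dB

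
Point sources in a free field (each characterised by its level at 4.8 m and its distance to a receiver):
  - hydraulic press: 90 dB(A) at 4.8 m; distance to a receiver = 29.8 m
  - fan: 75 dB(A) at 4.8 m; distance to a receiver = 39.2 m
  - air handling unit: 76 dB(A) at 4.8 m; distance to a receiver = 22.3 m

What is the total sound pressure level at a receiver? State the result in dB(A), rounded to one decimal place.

Propagate each source to the receiver with L = L_ref − 20·log₁₀(r/r_ref), then add intensities.
hydraulic press: 90 − 20·log₁₀(29.8/4.8) = 90 − 15.86 = 74.14 dB(A).
fan: 75 − 20·log₁₀(39.2/4.8) = 75 − 18.24 = 56.76 dB(A).
air handling unit: 76 − 20·log₁₀(22.3/4.8) = 76 − 13.34 = 62.66 dB(A).
Σ 10^(L/10) = 2.826e+07 → L_total = 10·log₁₀(2.826e+07) = 74.51 dB(A).

74.5 dB(A)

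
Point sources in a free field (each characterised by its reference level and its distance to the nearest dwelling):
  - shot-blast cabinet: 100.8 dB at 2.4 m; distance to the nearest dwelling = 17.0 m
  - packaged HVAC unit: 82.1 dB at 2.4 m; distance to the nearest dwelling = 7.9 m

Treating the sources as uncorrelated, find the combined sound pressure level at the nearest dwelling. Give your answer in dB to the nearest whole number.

First find each source's level at the receiver (point-source: −20·log₁₀(r/r_ref)), then combine on an intensity basis.
shot-blast cabinet: 100.8 − 20·log₁₀(17.0/2.4) = 100.8 − 17.00 = 83.80 dB.
packaged HVAC unit: 82.1 − 20·log₁₀(7.9/2.4) = 82.1 − 10.35 = 71.75 dB.
Σ 10^(L/10) = 2.546e+08 → L_total = 10·log₁₀(2.546e+08) = 84.06 dB.

84 dB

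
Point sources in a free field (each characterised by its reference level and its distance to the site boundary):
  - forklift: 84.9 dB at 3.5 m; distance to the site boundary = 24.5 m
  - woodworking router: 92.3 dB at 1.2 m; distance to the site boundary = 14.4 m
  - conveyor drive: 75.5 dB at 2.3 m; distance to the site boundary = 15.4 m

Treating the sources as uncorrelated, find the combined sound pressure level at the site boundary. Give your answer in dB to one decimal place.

72.8 dB

Propagate each source to the receiver with L = L_ref − 20·log₁₀(r/r_ref), then add intensities.
forklift: 84.9 − 20·log₁₀(24.5/3.5) = 84.9 − 16.90 = 68.00 dB.
woodworking router: 92.3 − 20·log₁₀(14.4/1.2) = 92.3 − 21.58 = 70.72 dB.
conveyor drive: 75.5 − 20·log₁₀(15.4/2.3) = 75.5 − 16.52 = 58.98 dB.
Σ 10^(L/10) = 1.889e+07 → L_total = 10·log₁₀(1.889e+07) = 72.76 dB.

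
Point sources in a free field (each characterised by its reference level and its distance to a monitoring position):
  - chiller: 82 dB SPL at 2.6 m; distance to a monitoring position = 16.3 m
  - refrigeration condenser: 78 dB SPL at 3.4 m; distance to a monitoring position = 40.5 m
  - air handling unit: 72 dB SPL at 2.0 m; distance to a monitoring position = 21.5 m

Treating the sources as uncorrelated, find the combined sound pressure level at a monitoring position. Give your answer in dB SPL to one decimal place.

66.6 dB SPL

Propagate each source to the receiver with L = L_ref − 20·log₁₀(r/r_ref), then add intensities.
chiller: 82 − 20·log₁₀(16.3/2.6) = 82 − 15.94 = 66.06 dB SPL.
refrigeration condenser: 78 − 20·log₁₀(40.5/3.4) = 78 − 21.52 = 56.48 dB SPL.
air handling unit: 72 − 20·log₁₀(21.5/2.0) = 72 − 20.63 = 51.37 dB SPL.
Σ 10^(L/10) = 4.614e+06 → L_total = 10·log₁₀(4.614e+06) = 66.64 dB SPL.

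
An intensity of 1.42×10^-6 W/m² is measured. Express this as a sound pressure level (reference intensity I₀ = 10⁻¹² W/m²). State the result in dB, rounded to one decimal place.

I/I₀ = 1.42×10^-6/10⁻¹² = 1.42×10^6, and L = 10·log₁₀(I/I₀).
L = 10·(0.1523 + 6) = 61.52 dB.

61.5 dB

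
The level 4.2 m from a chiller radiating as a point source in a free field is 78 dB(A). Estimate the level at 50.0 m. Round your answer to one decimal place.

Spherical spreading from a point source gives a 20·log₁₀(r₂/r₁) drop.
L₂ = 78 − 20·log₁₀(50.0/4.2) = 78 − 21.514 = 56.49 dB(A).

56.5 dB(A)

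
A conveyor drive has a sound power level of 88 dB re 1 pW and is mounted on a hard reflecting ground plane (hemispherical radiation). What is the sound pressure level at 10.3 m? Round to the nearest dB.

60 dB

The power spreads over a hemisphere of area 2π·r², so L_p = L_w − 10·log₁₀(2π·r²).
2π·r² = 666.6 m², 10·log₁₀ of that is 28.239 dB.
L_p = 88 − 28.239 = 59.76 dB.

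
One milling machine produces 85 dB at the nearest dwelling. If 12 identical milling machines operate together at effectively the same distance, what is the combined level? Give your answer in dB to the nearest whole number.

L_total = L₁ + 10·log₁₀ N for N identical incoherent sources.
L_total = 85 + 10·log₁₀(12) = 85 + 10.792 = 95.79 dB.

96 dB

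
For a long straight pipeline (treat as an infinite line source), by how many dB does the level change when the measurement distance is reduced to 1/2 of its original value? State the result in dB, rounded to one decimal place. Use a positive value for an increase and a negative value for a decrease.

Line-source spreading: ΔL = −10·log₁₀(r₂/r₁).
ΔL = −10·log₁₀(0.5) = +3.01 dB.

+3.0 dB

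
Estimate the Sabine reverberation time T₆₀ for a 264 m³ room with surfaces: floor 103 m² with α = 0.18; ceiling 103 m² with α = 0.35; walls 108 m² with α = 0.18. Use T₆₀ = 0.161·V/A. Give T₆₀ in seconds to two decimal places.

0.57 s

Total absorption A = 103·0.18 + 103·0.35 + 108·0.18 = 74.03 m² sabins.
T₆₀ = 0.161·V/A = 0.161·264/74.03 = 0.574 s.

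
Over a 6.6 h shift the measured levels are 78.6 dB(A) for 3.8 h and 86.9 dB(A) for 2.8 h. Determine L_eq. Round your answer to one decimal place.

84.0 dB(A)

Weight each interval's intensity by its duration and average over T = 6.6 h:
Σ tᵢ·10^(Lᵢ/10) = 3.8·10^(78.6/10) + 2.8·10^(86.9/10) = 1.647e+09.
L_eq = 10·log₁₀(1.647e+09/6.6) = 83.97 dB(A).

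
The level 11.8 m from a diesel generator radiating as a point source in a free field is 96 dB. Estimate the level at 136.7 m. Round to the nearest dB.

75 dB

Spherical spreading from a point source gives a 20·log₁₀(r₂/r₁) drop.
L₂ = 96 − 20·log₁₀(136.7/11.8) = 96 − 21.278 = 74.72 dB.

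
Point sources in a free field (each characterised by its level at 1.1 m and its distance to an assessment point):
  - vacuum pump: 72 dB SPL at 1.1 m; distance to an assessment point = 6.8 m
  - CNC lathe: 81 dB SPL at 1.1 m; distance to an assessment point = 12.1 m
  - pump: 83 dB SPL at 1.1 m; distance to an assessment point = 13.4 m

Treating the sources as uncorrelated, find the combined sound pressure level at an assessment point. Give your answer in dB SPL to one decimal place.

64.5 dB SPL

First find each source's level at the receiver (point-source: −20·log₁₀(r/r_ref)), then combine on an intensity basis.
vacuum pump: 72 − 20·log₁₀(6.8/1.1) = 72 − 15.82 = 56.18 dB SPL.
CNC lathe: 81 − 20·log₁₀(12.1/1.1) = 81 − 20.83 = 60.17 dB SPL.
pump: 83 − 20·log₁₀(13.4/1.1) = 83 − 21.71 = 61.29 dB SPL.
Σ 10^(L/10) = 2.800e+06 → L_total = 10·log₁₀(2.800e+06) = 64.47 dB SPL.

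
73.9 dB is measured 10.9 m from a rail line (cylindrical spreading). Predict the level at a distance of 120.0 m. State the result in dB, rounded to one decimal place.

For a line source, L₂ = L₁ − 10·log₁₀(r₂/r₁).
L₂ = 73.9 − 10·log₁₀(120.0/10.9) = 73.9 − 10.418 = 63.48 dB.

63.5 dB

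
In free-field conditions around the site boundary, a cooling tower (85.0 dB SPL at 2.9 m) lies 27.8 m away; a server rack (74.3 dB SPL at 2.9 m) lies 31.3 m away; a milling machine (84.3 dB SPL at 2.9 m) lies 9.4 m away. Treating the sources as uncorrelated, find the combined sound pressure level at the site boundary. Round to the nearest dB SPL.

75 dB SPL

Apply inverse-square spreading to bring every level to the receiver, then sum 10^(L/10).
cooling tower: 85.0 − 20·log₁₀(27.8/2.9) = 85.0 − 19.63 = 65.37 dB SPL.
server rack: 74.3 − 20·log₁₀(31.3/2.9) = 74.3 − 20.66 = 53.64 dB SPL.
milling machine: 84.3 − 20·log₁₀(9.4/2.9) = 84.3 − 10.21 = 74.09 dB SPL.
Σ 10^(L/10) = 2.929e+07 → L_total = 10·log₁₀(2.929e+07) = 74.67 dB SPL.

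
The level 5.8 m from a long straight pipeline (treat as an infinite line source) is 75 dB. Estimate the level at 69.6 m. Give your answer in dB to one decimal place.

64.2 dB

Cylindrical spreading from a line source gives a 10·log₁₀(r₂/r₁) drop.
L₂ = 75 − 10·log₁₀(69.6/5.8) = 75 − 10.792 = 64.21 dB.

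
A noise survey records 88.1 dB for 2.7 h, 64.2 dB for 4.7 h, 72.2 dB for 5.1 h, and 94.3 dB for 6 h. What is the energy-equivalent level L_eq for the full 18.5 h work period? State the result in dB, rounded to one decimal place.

L_eq = 10·log₁₀[(1/T)·Σ tᵢ·10^(Lᵢ/10)] with T = 18.5 h.
Σ tᵢ·10^(Lᵢ/10) = 2.7·10^(88.1/10) + 4.7·10^(64.2/10) + 5.1·10^(72.2/10) + 6·10^(94.3/10) = 1.799e+10.
L_eq = 10·log₁₀(1.799e+10/18.5) = 89.88 dB.

89.9 dB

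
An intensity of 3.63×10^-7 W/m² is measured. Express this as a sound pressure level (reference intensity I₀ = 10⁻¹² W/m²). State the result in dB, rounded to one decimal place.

55.6 dB

Dividing by I₀ shifts the exponent by 12: I/I₀ = 3.63×10^5.
L = 10·(0.5599 + 5) = 55.60 dB.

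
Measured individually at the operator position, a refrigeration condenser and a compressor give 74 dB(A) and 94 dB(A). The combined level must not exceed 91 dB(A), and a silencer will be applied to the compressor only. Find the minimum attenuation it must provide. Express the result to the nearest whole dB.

Fixed contribution from the other source: Σ 10^(L/10) = 10^(74/10) = 2.512e+07 (74.00 dB(A)).
The limit corresponds to 10^(91/10) = 1.259e+09; subtracting the fixed part leaves 1.234e+09 for the compressor, i.e. 90.91 dB(A).
So the compressor must be reduced from 94 to 90.91 dB(A): IL = 3.09 dB.

3 dB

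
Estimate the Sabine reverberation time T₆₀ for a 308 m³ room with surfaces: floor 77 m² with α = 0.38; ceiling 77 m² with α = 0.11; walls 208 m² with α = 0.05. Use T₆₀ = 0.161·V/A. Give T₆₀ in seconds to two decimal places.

Total absorption A = 77·0.38 + 77·0.11 + 208·0.05 = 48.13 m² sabins.
T₆₀ = 0.161 × 308 / 48.13 = 1.030 s.

1.03 s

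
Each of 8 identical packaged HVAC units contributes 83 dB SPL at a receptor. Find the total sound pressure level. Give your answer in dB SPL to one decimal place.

N identical incoherent sources raise the level by 10·log₁₀ N.
L_total = 83 + 10·log₁₀(8) = 83 + 9.031 = 92.03 dB SPL.

92.0 dB SPL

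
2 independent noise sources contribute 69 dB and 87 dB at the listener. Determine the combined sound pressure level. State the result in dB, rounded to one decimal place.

87.1 dB

For uncorrelated sources the intensities add, so convert each level to linear form, sum, and take 10·log₁₀ of the total.
Σ 10^(L/10) = 10^(69/10) + 10^(87/10) = 5.091e+08.
L_total = 10·log₁₀(5.091e+08) = 87.07 dB.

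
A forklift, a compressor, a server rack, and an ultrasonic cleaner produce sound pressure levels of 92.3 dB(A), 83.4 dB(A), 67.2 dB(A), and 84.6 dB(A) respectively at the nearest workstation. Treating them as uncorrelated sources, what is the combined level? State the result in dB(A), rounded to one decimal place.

For uncorrelated sources the intensities add, so convert each level to linear form, sum, and take 10·log₁₀ of the total.
Σ 10^(L/10) = 10^(92.3/10) + 10^(83.4/10) + 10^(67.2/10) + 10^(84.6/10) = 2.211e+09.
L_total = 10·log₁₀(2.211e+09) = 93.45 dB(A).

93.4 dB(A)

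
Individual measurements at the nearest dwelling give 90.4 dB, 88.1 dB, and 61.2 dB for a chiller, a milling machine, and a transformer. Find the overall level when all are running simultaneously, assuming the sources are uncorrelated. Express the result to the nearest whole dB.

Incoherent sources combine by intensity addition: L_total = 10·log₁₀(Σ 10^(L_i/10)).
Σ 10^(L/10) = 10^(90.4/10) + 10^(88.1/10) + 10^(61.2/10) = 1.743e+09.
L_total = 10·log₁₀(1.743e+09) = 92.41 dB.

92 dB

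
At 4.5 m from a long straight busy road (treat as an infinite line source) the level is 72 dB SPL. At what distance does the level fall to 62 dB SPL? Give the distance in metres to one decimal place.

45.0 m

The 10.0 dB drop corresponds to a distance ratio of 10^(10.0/10) for a line source.
r₂ = 4.5·10^((72−62)/10) = 4.5·10^(10.0/10) = 45.00 m.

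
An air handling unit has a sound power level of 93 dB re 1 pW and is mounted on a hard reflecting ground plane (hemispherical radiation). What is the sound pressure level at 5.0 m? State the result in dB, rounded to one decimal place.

Free-field hemispherical radiation: L_p = L_w − 10·log₁₀(2π·r²), r = 5.0 m.
2π·r² = 157.1 m², 10·log₁₀ of that is 21.961 dB.
L_p = 93 − 21.961 = 71.04 dB.

71.0 dB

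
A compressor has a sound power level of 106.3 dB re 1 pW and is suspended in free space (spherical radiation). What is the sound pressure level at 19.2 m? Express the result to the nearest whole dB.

70 dB

The power spreads over a sphere of area 4π·r², so L_p = L_w − 10·log₁₀(4π·r²).
4π·r² = 4632 m², 10·log₁₀ of that is 36.658 dB.
L_p = 106.3 − 36.658 = 69.64 dB.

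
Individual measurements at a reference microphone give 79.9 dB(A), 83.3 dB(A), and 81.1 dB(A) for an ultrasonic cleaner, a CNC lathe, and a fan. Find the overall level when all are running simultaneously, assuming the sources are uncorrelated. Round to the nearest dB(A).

86 dB(A)

Incoherent sources combine by intensity addition: L_total = 10·log₁₀(Σ 10^(L_i/10)).
Σ 10^(L/10) = 10^(79.9/10) + 10^(83.3/10) + 10^(81.1/10) = 4.403e+08.
L_total = 10·log₁₀(4.403e+08) = 86.44 dB(A).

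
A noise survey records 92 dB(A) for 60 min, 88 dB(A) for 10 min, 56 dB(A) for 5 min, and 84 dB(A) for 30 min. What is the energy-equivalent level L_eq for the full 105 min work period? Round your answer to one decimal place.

L_eq = 10·log₁₀[(1/T)·Σ tᵢ·10^(Lᵢ/10)] with T = 105 min.
Σ tᵢ·10^(Lᵢ/10) = 60·10^(92/10) + 10·10^(88/10) + 5·10^(56/10) + 30·10^(84/10) = 1.089e+11.
L_eq = 10·log₁₀(1.089e+11/105) = 90.16 dB(A).

90.2 dB(A)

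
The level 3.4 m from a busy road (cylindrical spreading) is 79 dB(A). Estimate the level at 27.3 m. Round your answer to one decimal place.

Cylindrical spreading from a line source gives a 10·log₁₀(r₂/r₁) drop.
L₂ = 79 − 10·log₁₀(27.3/3.4) = 79 − 9.047 = 69.95 dB(A).

70.0 dB(A)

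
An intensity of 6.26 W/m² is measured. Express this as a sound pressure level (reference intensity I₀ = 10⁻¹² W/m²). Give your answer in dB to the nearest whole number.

128 dB

L = 10·log₁₀(I/I₀) = 10·log₁₀(6.26/10⁻¹²) = 10·log₁₀(6.26×10^12).
L = 10·(0.7966 + 12) = 127.97 dB.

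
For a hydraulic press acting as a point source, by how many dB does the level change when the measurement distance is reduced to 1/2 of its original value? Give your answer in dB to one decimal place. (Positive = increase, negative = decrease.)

+6.0 dB

Point-source spreading: ΔL = −20·log₁₀(r₂/r₁).
ΔL = −20·log₁₀(0.5) = +6.02 dB.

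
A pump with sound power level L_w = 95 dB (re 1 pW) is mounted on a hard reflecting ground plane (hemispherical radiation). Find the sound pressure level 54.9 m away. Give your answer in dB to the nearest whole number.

52 dB

Free-field hemispherical radiation: L_p = L_w − 10·log₁₀(2π·r²), r = 54.9 m.
2π·r² = 1.894e+04 m², 10·log₁₀ of that is 42.773 dB.
L_p = 95 − 42.773 = 52.23 dB.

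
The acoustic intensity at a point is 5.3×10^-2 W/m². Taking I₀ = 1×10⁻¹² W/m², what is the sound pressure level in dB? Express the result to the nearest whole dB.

107 dB

Dividing by I₀ shifts the exponent by 12: I/I₀ = 5.3×10^10.
L = 10·(0.7243 + 10) = 107.24 dB.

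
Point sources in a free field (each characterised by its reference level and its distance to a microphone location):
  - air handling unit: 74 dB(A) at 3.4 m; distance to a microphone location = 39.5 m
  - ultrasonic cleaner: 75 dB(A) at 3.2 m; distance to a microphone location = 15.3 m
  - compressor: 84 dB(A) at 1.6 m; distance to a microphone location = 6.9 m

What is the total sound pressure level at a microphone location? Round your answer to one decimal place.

Propagate each source to the receiver with L = L_ref − 20·log₁₀(r/r_ref), then add intensities.
air handling unit: 74 − 20·log₁₀(39.5/3.4) = 74 − 21.30 = 52.70 dB(A).
ultrasonic cleaner: 75 − 20·log₁₀(15.3/3.2) = 75 − 13.59 = 61.41 dB(A).
compressor: 84 − 20·log₁₀(6.9/1.6) = 84 − 12.69 = 71.31 dB(A).
Σ 10^(L/10) = 1.508e+07 → L_total = 10·log₁₀(1.508e+07) = 71.78 dB(A).

71.8 dB(A)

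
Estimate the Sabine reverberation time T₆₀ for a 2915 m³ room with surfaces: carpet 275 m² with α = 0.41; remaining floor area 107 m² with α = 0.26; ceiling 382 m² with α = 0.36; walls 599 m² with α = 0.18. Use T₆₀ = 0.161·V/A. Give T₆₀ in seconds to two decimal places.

Total absorption A = 275·0.41 + 107·0.26 + 382·0.36 + 599·0.18 = 385.91 m² sabins.
T₆₀ = 0.161·V/A = 0.161·2915/385.91 = 1.216 s.

1.22 s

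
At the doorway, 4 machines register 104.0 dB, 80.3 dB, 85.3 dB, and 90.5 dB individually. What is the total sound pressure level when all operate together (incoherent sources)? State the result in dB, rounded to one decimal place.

For uncorrelated sources the intensities add, so convert each level to linear form, sum, and take 10·log₁₀ of the total.
Σ 10^(L/10) = 10^(104.0/10) + 10^(80.3/10) + 10^(85.3/10) + 10^(90.5/10) = 2.669e+10.
L_total = 10·log₁₀(2.669e+10) = 104.26 dB.

104.3 dB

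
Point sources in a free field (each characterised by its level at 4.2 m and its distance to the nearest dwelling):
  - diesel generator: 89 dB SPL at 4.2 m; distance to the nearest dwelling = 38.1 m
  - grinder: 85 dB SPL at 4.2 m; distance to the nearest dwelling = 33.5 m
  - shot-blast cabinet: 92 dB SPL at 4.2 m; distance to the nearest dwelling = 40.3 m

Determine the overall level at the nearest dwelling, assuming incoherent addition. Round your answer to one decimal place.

Apply inverse-square spreading to bring every level to the receiver, then sum 10^(L/10).
diesel generator: 89 − 20·log₁₀(38.1/4.2) = 89 − 19.15 = 69.85 dB SPL.
grinder: 85 − 20·log₁₀(33.5/4.2) = 85 − 18.04 = 66.96 dB SPL.
shot-blast cabinet: 92 − 20·log₁₀(40.3/4.2) = 92 − 19.64 = 72.36 dB SPL.
Σ 10^(L/10) = 3.184e+07 → L_total = 10·log₁₀(3.184e+07) = 75.03 dB SPL.

75.0 dB SPL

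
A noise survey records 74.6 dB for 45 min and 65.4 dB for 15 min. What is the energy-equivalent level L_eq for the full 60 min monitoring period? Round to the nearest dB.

L_eq = 10·log₁₀[(1/T)·Σ tᵢ·10^(Lᵢ/10)] with T = 60 min.
Σ tᵢ·10^(Lᵢ/10) = 45·10^(74.6/10) + 15·10^(65.4/10) = 1.350e+09.
L_eq = 10·log₁₀(1.350e+09/60) = 73.52 dB.

74 dB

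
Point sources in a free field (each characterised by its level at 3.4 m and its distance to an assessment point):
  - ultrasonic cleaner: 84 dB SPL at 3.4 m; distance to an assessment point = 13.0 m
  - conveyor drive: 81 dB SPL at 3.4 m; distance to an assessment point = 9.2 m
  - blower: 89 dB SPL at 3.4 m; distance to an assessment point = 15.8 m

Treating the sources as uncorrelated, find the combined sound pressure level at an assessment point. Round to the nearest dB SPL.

79 dB SPL

Propagate each source to the receiver with L = L_ref − 20·log₁₀(r/r_ref), then add intensities.
ultrasonic cleaner: 84 − 20·log₁₀(13.0/3.4) = 84 − 11.65 = 72.35 dB SPL.
conveyor drive: 81 − 20·log₁₀(9.2/3.4) = 81 − 8.65 = 72.35 dB SPL.
blower: 89 − 20·log₁₀(15.8/3.4) = 89 − 13.34 = 75.66 dB SPL.
Σ 10^(L/10) = 7.116e+07 → L_total = 10·log₁₀(7.116e+07) = 78.52 dB SPL.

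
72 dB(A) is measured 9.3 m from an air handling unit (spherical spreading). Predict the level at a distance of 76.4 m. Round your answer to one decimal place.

For a point source, L₂ = L₁ − 20·log₁₀(r₂/r₁).
L₂ = 72 − 20·log₁₀(76.4/9.3) = 72 − 18.292 = 53.71 dB(A).

53.7 dB(A)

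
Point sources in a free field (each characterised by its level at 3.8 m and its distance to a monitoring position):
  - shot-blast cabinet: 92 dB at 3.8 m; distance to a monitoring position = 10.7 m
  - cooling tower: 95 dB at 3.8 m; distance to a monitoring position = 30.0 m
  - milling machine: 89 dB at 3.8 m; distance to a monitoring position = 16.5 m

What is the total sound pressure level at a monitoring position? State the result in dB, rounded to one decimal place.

Apply inverse-square spreading to bring every level to the receiver, then sum 10^(L/10).
shot-blast cabinet: 92 − 20·log₁₀(10.7/3.8) = 92 − 8.99 = 83.01 dB.
cooling tower: 95 − 20·log₁₀(30.0/3.8) = 95 − 17.95 = 77.05 dB.
milling machine: 89 − 20·log₁₀(16.5/3.8) = 89 − 12.75 = 76.25 dB.
Σ 10^(L/10) = 2.928e+08 → L_total = 10·log₁₀(2.928e+08) = 84.67 dB.

84.7 dB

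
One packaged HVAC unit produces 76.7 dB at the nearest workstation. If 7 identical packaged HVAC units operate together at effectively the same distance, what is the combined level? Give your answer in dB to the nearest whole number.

85 dB

N identical incoherent sources raise the level by 10·log₁₀ N.
L_total = 76.7 + 10·log₁₀(7) = 76.7 + 8.451 = 85.15 dB.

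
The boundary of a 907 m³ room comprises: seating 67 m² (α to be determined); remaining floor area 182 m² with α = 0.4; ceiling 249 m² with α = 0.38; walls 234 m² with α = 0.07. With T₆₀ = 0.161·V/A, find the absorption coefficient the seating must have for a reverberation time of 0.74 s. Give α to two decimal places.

A = 0.161·V/T₆₀ = 0.161·907/0.74 = 197.33 m² sabins.
Absorption from the other surfaces = 182·0.4 + 249·0.38 + 234·0.07 = 183.80 m², so the seating must supply 13.53 m² over 67 m².
α = 13.53/67 = 0.202.

0.20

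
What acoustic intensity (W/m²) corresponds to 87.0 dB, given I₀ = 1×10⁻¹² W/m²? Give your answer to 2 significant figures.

0.00050 W/m²

L = 10·log₁₀(I/I₀) ⇒ I = I₀·10^(L/10) = 10⁻¹² × 10^8.70.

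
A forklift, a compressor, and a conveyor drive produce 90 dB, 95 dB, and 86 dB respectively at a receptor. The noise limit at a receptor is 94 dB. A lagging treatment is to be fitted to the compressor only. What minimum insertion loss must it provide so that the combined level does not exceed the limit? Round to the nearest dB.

The untreated sources together contribute 10^(90/10) + 10^(86/10) = 1.398e+09, i.e. 91.46 dB.
The limit corresponds to 10^(94/10) = 2.512e+09; subtracting the fixed part leaves 1.114e+09 for the compressor, i.e. 90.47 dB.
Required insertion loss = 95 − 90.47 = 4.53 dB.

5 dB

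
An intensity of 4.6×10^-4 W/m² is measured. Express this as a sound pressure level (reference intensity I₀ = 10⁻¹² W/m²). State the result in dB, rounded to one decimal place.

86.6 dB

I/I₀ = 4.6×10^-4/10⁻¹² = 4.6×10^8, and L = 10·log₁₀(I/I₀).
L = 10·(0.6628 + 8) = 86.63 dB.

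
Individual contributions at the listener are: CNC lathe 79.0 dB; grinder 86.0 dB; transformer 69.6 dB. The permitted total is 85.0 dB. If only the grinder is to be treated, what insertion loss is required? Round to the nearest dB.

2 dB

Fixed contribution from the other sources: Σ 10^(L/10) = 10^(79.0/10) + 10^(69.6/10) = 8.855e+07 (79.47 dB).
The limit corresponds to 10^(85.0/10) = 3.162e+08; subtracting the fixed part leaves 2.277e+08 for the grinder, i.e. 83.57 dB.
Required insertion loss = 86.0 − 83.57 = 2.43 dB.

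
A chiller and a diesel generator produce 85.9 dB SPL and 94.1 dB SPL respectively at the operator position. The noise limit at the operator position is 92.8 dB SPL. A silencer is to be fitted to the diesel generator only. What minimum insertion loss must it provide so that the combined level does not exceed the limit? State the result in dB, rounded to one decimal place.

Fixed contribution from the other source: Σ 10^(L/10) = 10^(85.9/10) = 3.890e+08 (85.90 dB SPL).
To meet 92.8 dB SPL overall, the treated diesel generator may contribute at most 10^(92.8/10) − 3.890e+08 = 1.516e+09, i.e. 91.81 dB SPL.
So the diesel generator must be reduced from 94.1 to 91.81 dB SPL: IL = 2.29 dB.

2.3 dB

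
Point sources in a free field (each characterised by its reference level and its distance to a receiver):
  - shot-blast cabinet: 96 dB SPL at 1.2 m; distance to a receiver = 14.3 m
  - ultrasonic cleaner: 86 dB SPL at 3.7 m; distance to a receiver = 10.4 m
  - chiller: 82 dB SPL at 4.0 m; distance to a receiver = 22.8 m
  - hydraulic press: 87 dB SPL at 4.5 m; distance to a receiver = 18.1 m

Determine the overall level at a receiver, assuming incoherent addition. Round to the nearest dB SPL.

Propagate each source to the receiver with L = L_ref − 20·log₁₀(r/r_ref), then add intensities.
shot-blast cabinet: 96 − 20·log₁₀(14.3/1.2) = 96 − 21.52 = 74.48 dB SPL.
ultrasonic cleaner: 86 − 20·log₁₀(10.4/3.7) = 86 − 8.98 = 77.02 dB SPL.
chiller: 82 − 20·log₁₀(22.8/4.0) = 82 − 15.12 = 66.88 dB SPL.
hydraulic press: 87 − 20·log₁₀(18.1/4.5) = 87 − 12.09 = 74.91 dB SPL.
Σ 10^(L/10) = 1.143e+08 → L_total = 10·log₁₀(1.143e+08) = 80.58 dB SPL.

81 dB SPL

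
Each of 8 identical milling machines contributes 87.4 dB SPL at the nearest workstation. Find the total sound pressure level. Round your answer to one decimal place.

L_total = L₁ + 10·log₁₀ N for N identical incoherent sources.
L_total = 87.4 + 10·log₁₀(8) = 87.4 + 9.031 = 96.43 dB SPL.

96.4 dB SPL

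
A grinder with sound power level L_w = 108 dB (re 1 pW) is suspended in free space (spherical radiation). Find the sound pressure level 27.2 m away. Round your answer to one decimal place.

L_p = L_w − 10·log₁₀(4π·r²) with r = 27.2 m.
4π·r² = 9297 m², 10·log₁₀ of that is 39.683 dB.
L_p = 108 − 39.683 = 68.32 dB.

68.3 dB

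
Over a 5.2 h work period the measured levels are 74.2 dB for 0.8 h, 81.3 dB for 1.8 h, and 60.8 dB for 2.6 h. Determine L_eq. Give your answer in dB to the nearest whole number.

The energy average is taken in the linear domain: L_eq = 10·log₁₀[(Σ tᵢ·10^(Lᵢ/10))/T], T = 5.2 h.
Σ tᵢ·10^(Lᵢ/10) = 0.8·10^(74.2/10) + 1.8·10^(81.3/10) + 2.6·10^(60.8/10) = 2.670e+08.
L_eq = 10·log₁₀(2.670e+08/5.2) = 77.10 dB.

77 dB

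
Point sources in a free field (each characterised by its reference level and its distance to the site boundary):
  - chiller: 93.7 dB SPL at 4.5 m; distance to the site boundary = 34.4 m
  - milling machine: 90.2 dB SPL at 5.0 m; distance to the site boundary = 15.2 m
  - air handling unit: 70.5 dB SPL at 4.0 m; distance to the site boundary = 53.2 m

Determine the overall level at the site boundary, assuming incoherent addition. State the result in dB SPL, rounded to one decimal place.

81.9 dB SPL

Apply inverse-square spreading to bring every level to the receiver, then sum 10^(L/10).
chiller: 93.7 − 20·log₁₀(34.4/4.5) = 93.7 − 17.67 = 76.03 dB SPL.
milling machine: 90.2 − 20·log₁₀(15.2/5.0) = 90.2 − 9.66 = 80.54 dB SPL.
air handling unit: 70.5 − 20·log₁₀(53.2/4.0) = 70.5 − 22.48 = 48.02 dB SPL.
Σ 10^(L/10) = 1.535e+08 → L_total = 10·log₁₀(1.535e+08) = 81.86 dB SPL.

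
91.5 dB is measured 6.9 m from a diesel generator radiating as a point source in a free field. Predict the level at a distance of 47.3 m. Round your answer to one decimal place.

74.8 dB

Point-source attenuation: ΔL = 20·log₁₀(r₂/r₁) = 20·log₁₀(47.3/6.9) = 16.720 dB.
L₂ = 91.5 − 20·log₁₀(47.3/6.9) = 91.5 − 16.720 = 74.78 dB.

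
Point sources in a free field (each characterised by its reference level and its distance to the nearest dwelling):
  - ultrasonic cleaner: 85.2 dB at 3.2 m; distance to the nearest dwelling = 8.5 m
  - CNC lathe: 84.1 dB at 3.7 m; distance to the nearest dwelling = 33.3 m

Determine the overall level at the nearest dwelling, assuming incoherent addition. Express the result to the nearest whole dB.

77 dB

Propagate each source to the receiver with L = L_ref − 20·log₁₀(r/r_ref), then add intensities.
ultrasonic cleaner: 85.2 − 20·log₁₀(8.5/3.2) = 85.2 − 8.49 = 76.71 dB.
CNC lathe: 84.1 − 20·log₁₀(33.3/3.7) = 84.1 − 19.08 = 65.02 dB.
Σ 10^(L/10) = 5.010e+07 → L_total = 10·log₁₀(5.010e+07) = 77.00 dB.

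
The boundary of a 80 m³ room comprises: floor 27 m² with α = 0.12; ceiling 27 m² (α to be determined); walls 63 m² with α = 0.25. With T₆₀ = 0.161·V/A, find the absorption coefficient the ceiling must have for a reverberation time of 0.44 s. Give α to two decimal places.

From T₆₀ = 0.161·V/A, the target T₆₀ = 0.44 s needs A = 0.161·80/0.44 = 29.27 m².
Absorption from the other surfaces = 27·0.12 + 63·0.25 = 18.99 m², so the ceiling must supply 10.28 m² over 27 m².
α = 10.28/27 = 0.381.

0.38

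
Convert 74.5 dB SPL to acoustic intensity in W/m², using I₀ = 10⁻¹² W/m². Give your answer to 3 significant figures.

I/I₀ = 10^(74.5/10) = 2.818e+07, so I = 2.818e+07 × 10⁻¹² W/m².

2.82e-05 W/m²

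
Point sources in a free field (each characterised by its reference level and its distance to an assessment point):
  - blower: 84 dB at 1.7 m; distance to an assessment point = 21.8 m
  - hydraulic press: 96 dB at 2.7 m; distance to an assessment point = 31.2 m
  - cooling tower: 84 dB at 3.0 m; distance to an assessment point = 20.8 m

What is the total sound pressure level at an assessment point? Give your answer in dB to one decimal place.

Apply inverse-square spreading to bring every level to the receiver, then sum 10^(L/10).
blower: 84 − 20·log₁₀(21.8/1.7) = 84 − 22.16 = 61.84 dB.
hydraulic press: 96 − 20·log₁₀(31.2/2.7) = 96 − 21.26 = 74.74 dB.
cooling tower: 84 − 20·log₁₀(20.8/3.0) = 84 − 16.82 = 67.18 dB.
Σ 10^(L/10) = 3.657e+07 → L_total = 10·log₁₀(3.657e+07) = 75.63 dB.

75.6 dB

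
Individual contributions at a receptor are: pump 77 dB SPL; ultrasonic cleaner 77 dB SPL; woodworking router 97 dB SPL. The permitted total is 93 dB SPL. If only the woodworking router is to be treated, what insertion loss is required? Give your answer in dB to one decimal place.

Fixed contribution from the other sources: Σ 10^(L/10) = 10^(77/10) + 10^(77/10) = 1.002e+08 (80.01 dB SPL).
The limit corresponds to 10^(93/10) = 1.995e+09; subtracting the fixed part leaves 1.895e+09 for the woodworking router, i.e. 92.78 dB SPL.
So the woodworking router must be reduced from 97 to 92.78 dB SPL: IL = 4.22 dB.

4.2 dB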